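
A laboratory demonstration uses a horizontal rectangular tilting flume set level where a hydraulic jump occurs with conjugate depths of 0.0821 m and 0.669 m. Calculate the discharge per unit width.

q = 0.450 m²/s

For a rectangular channel the momentum equation gives q² = ½·g·y₁·y₂·(y₁ + y₂) = ½×9.81×0.0821×0.669×0.751 = 0.202.
q = √0.202 = 0.450 m²/s.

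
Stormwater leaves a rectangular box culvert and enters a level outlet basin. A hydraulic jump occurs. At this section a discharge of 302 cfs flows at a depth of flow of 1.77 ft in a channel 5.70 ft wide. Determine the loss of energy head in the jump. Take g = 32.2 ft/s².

q = Q/b = 302/5.70 = 53.0 ft²/s; V₁ = q/y₁ = 29.9 ft/s. Fr₁ = V₁/√(g·y₁) = 3.97.
Sequent-depth ratio: y₂/y₁ = ½[√(1 + 8Fr₁²) − 1] = ½[√126.8 − 1] = 5.13.
y₂ = 5.13 × 1.77 = 9.08 ft.
V₂ = q/y₂ = 53.0/9.08 = 5.84 ft/s. E₁ = y₁ + V₁²/2g = 15.7 ft; E₂ = y₂ + V₂²/2g = 9.61 ft. ΔE = E₁ − E₂ = 6.08 ft.

ΔE = 6.08 ft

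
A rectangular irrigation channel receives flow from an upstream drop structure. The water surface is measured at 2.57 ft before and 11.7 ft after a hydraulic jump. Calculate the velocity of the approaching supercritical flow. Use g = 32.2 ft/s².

V₁ = 32.3 ft/s

For a rectangular channel the momentum equation gives q² = ½·g·y₁·y₂·(y₁ + y₂) = ½×32.2×2.57×11.7×14.3 = 6908.
q = √6908 = 83.1 ft²/s.
V₁ = q/y₁ = 83.1/2.57 = 32.3 ft/s.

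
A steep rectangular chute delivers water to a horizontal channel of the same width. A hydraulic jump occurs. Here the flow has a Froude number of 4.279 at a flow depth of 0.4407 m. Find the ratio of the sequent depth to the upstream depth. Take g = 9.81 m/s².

Fr₁ = 4.279 (given).
By Bélanger, y₂/y₁ = ½[√(1 + 8Fr₁²) − 1] = ½[√147.48 − 1] = 5.572.

y₂/y₁ = 5.572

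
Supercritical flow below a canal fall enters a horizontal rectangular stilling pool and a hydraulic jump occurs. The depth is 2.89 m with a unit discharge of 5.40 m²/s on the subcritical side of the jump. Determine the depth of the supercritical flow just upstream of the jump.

y₁ = 0.591 m

V₂ = q/y₂ = 5.40/2.89 = 1.87 m/s; Fr₂ = V₂/√(g·y₂) = 0.351.
Applying the sequent-depth relation in reverse, y₁/y₂ = ½[√(1 + 8Fr₂²) − 1] = ½[√1.985 − 1] = 0.204.
y₁ = 0.204 × 2.89 = 0.591 m.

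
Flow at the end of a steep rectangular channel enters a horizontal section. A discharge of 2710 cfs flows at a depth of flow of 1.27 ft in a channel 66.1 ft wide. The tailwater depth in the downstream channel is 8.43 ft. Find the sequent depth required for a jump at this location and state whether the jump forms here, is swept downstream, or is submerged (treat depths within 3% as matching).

y₂ = 8.45 ft; the jump forms here

q = Q/b = 2710/66.1 = 41.0 ft²/s; V₁ = q/y₁ = 32.3 ft/s. Fr₁ = V₁/√(g·y₁) = 5.05.
Conjugate-depth relation: y₂/y₁ = ½[√(1 + 8Fr₁²) − 1] = ½[√204.9 − 1] = 6.66.
y₂ = 6.66 × 1.27 = 8.45 ft.
Tailwater y_tw = 8.43 ft: y_tw ≈ y₂, so the jump forms here.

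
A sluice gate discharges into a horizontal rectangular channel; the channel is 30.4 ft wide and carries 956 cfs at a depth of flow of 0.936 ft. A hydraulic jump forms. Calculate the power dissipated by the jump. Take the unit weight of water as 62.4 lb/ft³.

q = Q/b = 956/30.4 = 31.4 ft²/s; V₁ = q/y₁ = 33.6 ft/s. Fr₁ = V₁/√(g·y₁) = 6.12.
Conjugate-depth relation: y₂/y₁ = ½[√(1 + 8Fr₁²) − 1] = ½[√300.6 − 1] = 8.17.
y₂ = 8.17 × 0.936 = 7.65 ft.
Head loss: ΔE = (y₂ − y₁)³/(4y₁y₂) = (7.65 − 0.936)³/(4×0.936×7.65) = 302/28.6 = 10.6 ft.
P = γ·Q·ΔE/550 = 62.4 × 956 × 10.6 / 550 = 1145 hp.

P = 1145 hp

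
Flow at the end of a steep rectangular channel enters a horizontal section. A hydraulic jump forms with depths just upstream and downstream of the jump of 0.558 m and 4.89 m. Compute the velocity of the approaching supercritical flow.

For a rectangular channel the momentum equation gives q² = ½·g·y₁·y₂·(y₁ + y₂) = ½×9.81×0.558×4.89×5.45 = 72.9.
q = √72.9 = 8.54 m²/s.
V₁ = q/y₁ = 8.54/0.558 = 15.3 m/s.

V₁ = 15.3 m/s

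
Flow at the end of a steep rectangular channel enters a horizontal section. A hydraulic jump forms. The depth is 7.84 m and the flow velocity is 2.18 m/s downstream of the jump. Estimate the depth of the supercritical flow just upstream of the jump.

Fr₂ = V₂/√(g·y₂) = 2.18/√(9.81×7.84) = 0.249.
From the momentum equation (using Fr₂), y₁/y₂ = ½[√(1 + 8Fr₂²) − 1] = ½[√1.494 − 1] = 0.111.
y₁ = 0.111 × 7.84 = 0.872 m.

y₁ = 0.872 m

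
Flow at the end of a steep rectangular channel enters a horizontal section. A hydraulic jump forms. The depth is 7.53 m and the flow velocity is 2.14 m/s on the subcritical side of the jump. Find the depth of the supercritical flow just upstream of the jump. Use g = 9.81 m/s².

y₁ = 0.840 m

Fr₂ = V₂/√(g·y₂) = 2.14/√(9.81×7.53) = 0.249.
From the momentum equation (using Fr₂), y₁/y₂ = ½[√(1 + 8Fr₂²) − 1] = ½[√1.496 − 1] = 0.112.
y₁ = 0.112 × 7.53 = 0.840 m.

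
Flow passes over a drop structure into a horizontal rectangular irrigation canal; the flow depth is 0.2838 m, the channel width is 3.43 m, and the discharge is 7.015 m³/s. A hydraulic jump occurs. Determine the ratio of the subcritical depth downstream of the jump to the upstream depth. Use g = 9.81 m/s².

y₂/y₁ = 5.628

q = Q/b = 7.015/3.43 = 2.045 m²/s; V₁ = q/y₁ = 7.206 m/s. Fr₁ = V₁/√(g·y₁) = 4.319.
From the momentum equation for a rectangular channel, y₂/y₁ = ½[√(1 + 8Fr₁²) − 1] = ½[√150.23 − 1] = 5.628.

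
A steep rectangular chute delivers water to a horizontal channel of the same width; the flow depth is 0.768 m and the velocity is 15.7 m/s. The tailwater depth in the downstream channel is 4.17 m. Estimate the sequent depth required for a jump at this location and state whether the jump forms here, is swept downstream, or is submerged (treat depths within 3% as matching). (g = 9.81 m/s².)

Fr₁ = V₁/√(g·y₁) = 15.7/√(9.81×0.768) = 5.72.
From the momentum equation for a rectangular channel, y₂/y₁ = ½[√(1 + 8Fr₁²) − 1] = ½[√262.7 − 1] = 7.60.
y₂ = 7.60 × 0.768 = 5.84 m.
Tailwater y_tw = 4.17 m: y_tw < y₂, so the jump is swept downstream.

y₂ = 5.84 m; the jump is swept downstream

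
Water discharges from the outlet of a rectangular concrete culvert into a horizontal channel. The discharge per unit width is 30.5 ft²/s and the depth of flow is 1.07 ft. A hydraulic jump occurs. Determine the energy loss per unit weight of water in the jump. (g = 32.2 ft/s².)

V₁ = q/y₁ = 30.5/1.07 = 28.5 ft/s. Fr₁ = V₁/√(g·y₁) = 28.5/√(32.2×1.07) = 4.86.
Bélanger equation: y₂/y₁ = ½[√(1 + 8Fr₁²) − 1] = ½[√189.7 − 1] = 6.39.
y₂ = 6.39 × 1.07 = 6.83 ft.
Head loss: ΔE = (y₂ − y₁)³/(4y₁y₂) = (6.83 − 1.07)³/(4×1.07×6.83) = 191/29.2 = 6.54 ft.

ΔE = 6.54 ft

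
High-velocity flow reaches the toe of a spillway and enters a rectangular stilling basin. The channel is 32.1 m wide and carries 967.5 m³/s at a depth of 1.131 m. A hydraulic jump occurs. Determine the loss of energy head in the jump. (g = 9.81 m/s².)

ΔE = 24.78 m

q = Q/b = 967.5/32.1 = 30.14 m²/s; V₁ = q/y₁ = 26.65 m/s. Fr₁ = V₁/√(g·y₁) = 8.001.
Bélanger equation: y₂/y₁ = ½[√(1 + 8Fr₁²) − 1] = ½[√513.06 − 1] = 10.83.
y₂ = 10.83 × 1.131 = 12.24 m.
Head loss: ΔE = (y₂ − y₁)³/(4y₁y₂) = (12.24 − 1.131)³/(4×1.131×12.24) = 1372/55.39 = 24.78 m.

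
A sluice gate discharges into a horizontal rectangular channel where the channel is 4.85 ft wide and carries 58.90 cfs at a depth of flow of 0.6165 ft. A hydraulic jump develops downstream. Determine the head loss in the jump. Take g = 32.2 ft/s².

q = Q/b = 58.90/4.85 = 12.14 ft²/s; V₁ = q/y₁ = 19.70 ft/s. Fr₁ = V₁/√(g·y₁) = 4.421.
Conjugate-depth relation: y₂/y₁ = ½[√(1 + 8Fr₁²) − 1] = ½[√157.38 − 1] = 5.773.
y₂ = 5.773 × 0.6165 = 3.559 ft.
V₂ = q/y₂ = 12.14/3.559 = 3.412 ft/s. E₁ = y₁ + V₁²/2g = 6.642 ft; E₂ = y₂ + V₂²/2g = 3.740 ft. ΔE = E₁ − E₂ = 2.902 ft.

ΔE = 2.902 ft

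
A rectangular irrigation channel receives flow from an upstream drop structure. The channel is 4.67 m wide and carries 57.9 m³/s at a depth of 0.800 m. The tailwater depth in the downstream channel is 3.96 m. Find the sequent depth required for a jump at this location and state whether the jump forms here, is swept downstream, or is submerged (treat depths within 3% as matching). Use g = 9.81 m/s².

q = Q/b = 57.9/4.67 = 12.4 m²/s; V₁ = q/y₁ = 15.5 m/s. Fr₁ = V₁/√(g·y₁) = 5.53.
Bélanger equation: y₂/y₁ = ½[√(1 + 8Fr₁²) − 1] = ½[√245.8 − 1] = 7.34.
y₂ = 7.34 × 0.800 = 5.87 m.
Tailwater y_tw = 3.96 m: y_tw < y₂, so the jump is swept downstream.

y₂ = 5.87 m; the jump is swept downstream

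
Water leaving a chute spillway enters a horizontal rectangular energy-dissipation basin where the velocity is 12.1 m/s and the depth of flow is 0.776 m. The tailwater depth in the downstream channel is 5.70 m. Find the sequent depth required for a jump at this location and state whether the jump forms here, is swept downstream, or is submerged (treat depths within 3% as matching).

y₂ = 4.44 m; the jump is submerged

Fr₁ = V₁/√(g·y₁) = 12.1/√(9.81×0.776) = 4.39.
By Bélanger, y₂/y₁ = ½[√(1 + 8Fr₁²) − 1] = ½[√154.9 − 1] = 5.72.
y₂ = 5.72 × 0.776 = 4.44 m.
Tailwater y_tw = 5.70 m: y_tw > y₂, so the jump is submerged.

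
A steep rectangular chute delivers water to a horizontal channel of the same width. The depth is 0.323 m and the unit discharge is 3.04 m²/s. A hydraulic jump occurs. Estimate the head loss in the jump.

ΔE = 2.49 m

V₁ = q/y₁ = 3.04/0.323 = 9.41 m/s. Fr₁ = V₁/√(g·y₁) = 9.41/√(9.81×0.323) = 5.29.
Bélanger equation: y₂/y₁ = ½[√(1 + 8Fr₁²) − 1] = ½[√224.6 − 1] = 6.99.
y₂ = 6.99 × 0.323 = 2.26 m.
Head loss: ΔE = (y₂ − y₁)³/(4y₁y₂) = (2.26 − 0.323)³/(4×0.323×2.26) = 7.26/2.92 = 2.49 m.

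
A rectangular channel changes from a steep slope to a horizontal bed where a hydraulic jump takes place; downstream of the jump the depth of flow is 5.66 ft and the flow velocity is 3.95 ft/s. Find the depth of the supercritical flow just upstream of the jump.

Fr₂ = V₂/√(g·y₂) = 3.95/√(32.2×5.66) = 0.293.
From the momentum equation (using Fr₂), y₁/y₂ = ½[√(1 + 8Fr₂²) − 1] = ½[√1.685 − 1] = 0.149.
y₁ = 0.149 × 5.66 = 0.843 ft.

y₁ = 0.843 ft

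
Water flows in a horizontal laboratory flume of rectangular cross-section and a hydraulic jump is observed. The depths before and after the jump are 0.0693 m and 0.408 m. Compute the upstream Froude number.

For a rectangular channel the momentum equation gives q² = ½·g·y₁·y₂·(y₁ + y₂) = ½×9.81×0.0693×0.408×0.477 = 0.0662.
q = √0.0662 = 0.257 m²/s.
V₁ = q/y₁ = 3.71 m/s; Fr₁ = V₁/√(g·y₁) = 4.50.

Fr₁ = 4.50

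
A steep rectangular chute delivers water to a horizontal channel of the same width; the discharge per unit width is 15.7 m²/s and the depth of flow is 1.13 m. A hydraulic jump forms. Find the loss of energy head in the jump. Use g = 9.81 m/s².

ΔE = 4.51 m

V₁ = q/y₁ = 15.7/1.13 = 13.9 m/s. Fr₁ = V₁/√(g·y₁) = 13.9/√(9.81×1.13) = 4.17.
Bélanger equation: y₂/y₁ = ½[√(1 + 8Fr₁²) − 1] = ½[√140.3 − 1] = 5.42.
y₂ = 5.42 × 1.13 = 6.13 m.
V₂ = q/y₂ = 15.7/6.13 = 2.56 m/s. E₁ = y₁ + V₁²/2g = 11.0 m; E₂ = y₂ + V₂²/2g = 6.46 m. ΔE = E₁ − E₂ = 4.51 m.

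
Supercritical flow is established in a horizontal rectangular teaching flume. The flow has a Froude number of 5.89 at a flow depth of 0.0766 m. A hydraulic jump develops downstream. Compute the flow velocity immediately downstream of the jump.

V₂ = 0.651 m/s

Fr₁ = 5.89 (given).
From the momentum equation for a rectangular channel, y₂/y₁ = ½[√(1 + 8Fr₁²) − 1] = ½[√278.5 − 1] = 7.84.
y₂ = 7.84 × 0.0766 = 0.601 m.
V₁ = Fr₁·√(g·y₁) = 5.89×√(9.81×0.0766) = 5.11 m/s; q = V₁·y₁ = 0.391 m²/s.
V₂ = q/y₂ = 0.391/0.601 = 0.651 m/s.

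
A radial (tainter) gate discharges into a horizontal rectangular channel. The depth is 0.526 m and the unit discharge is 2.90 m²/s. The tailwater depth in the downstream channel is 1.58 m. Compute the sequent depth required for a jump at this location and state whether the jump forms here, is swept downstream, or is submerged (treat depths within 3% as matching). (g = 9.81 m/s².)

y₂ = 1.56 m; the jump forms here

V₁ = q/y₁ = 2.90/0.526 = 5.51 m/s. Fr₁ = V₁/√(g·y₁) = 5.51/√(9.81×0.526) = 2.43.
Bélanger equation: y₂/y₁ = ½[√(1 + 8Fr₁²) − 1] = ½[√48.13 − 1] = 2.97.
y₂ = 2.97 × 0.526 = 1.56 m.
Tailwater y_tw = 1.58 m: y_tw ≈ y₂, so the jump forms here.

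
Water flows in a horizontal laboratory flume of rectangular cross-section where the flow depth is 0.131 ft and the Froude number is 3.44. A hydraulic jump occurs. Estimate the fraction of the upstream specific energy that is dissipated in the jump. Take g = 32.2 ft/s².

Fr₁ = 3.44 (given).
Conjugate-depth relation: y₂/y₁ = ½[√(1 + 8Fr₁²) − 1] = ½[√95.67 − 1] = 4.39.
y₂ = 4.39 × 0.131 = 0.575 ft.
E₁ = y₁(1 + Fr₁²/2) = 0.131×(1 + 3.44²/2) = 0.906 ft. ΔE = (y₂ − y₁)³/(4y₁y₂) = 0.291 ft. ΔE/E₁ = 0.291/0.906 = 0.321.

ΔE/E₁ = 0.321 (32.1%)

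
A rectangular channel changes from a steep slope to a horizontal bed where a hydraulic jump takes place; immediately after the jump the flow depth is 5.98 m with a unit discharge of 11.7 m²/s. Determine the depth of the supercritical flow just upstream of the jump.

V₂ = q/y₂ = 11.7/5.98 = 1.96 m/s; Fr₂ = V₂/√(g·y₂) = 0.255.
Since the conjugate-depth ratio holds either way, y₁/y₂ = ½[√(1 + 8Fr₂²) − 1] = ½[√1.522 − 1] = 0.117.
y₁ = 0.117 × 5.98 = 0.699 m.

y₁ = 0.699 m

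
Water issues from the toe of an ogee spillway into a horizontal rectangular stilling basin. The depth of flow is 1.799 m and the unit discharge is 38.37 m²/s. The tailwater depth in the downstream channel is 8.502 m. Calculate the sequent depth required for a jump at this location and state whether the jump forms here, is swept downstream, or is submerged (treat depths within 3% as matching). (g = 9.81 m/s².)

V₁ = q/y₁ = 38.37/1.799 = 21.33 m/s. Fr₁ = V₁/√(g·y₁) = 21.33/√(9.81×1.799) = 5.077.
Sequent-depth ratio: y₂/y₁ = ½[√(1 + 8Fr₁²) − 1] = ½[√207.21 − 1] = 6.697.
y₂ = 6.697 × 1.799 = 12.05 m.
Tailwater y_tw = 8.502 m: y_tw < y₂, so the jump is swept downstream.

y₂ = 12.05 m; the jump is swept downstream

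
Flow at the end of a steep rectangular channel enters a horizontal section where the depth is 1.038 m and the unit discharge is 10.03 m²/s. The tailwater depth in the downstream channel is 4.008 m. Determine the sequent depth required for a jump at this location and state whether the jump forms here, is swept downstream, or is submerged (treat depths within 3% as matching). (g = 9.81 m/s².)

y₂ = 3.956 m; the jump forms here

V₁ = q/y₁ = 10.03/1.038 = 9.663 m/s. Fr₁ = V₁/√(g·y₁) = 9.663/√(9.81×1.038) = 3.028.
From the momentum equation for a rectangular channel, y₂/y₁ = ½[√(1 + 8Fr₁²) − 1] = ½[√74.355 − 1] = 3.811.
y₂ = 3.811 × 1.038 = 3.956 m.
Tailwater y_tw = 4.008 m: y_tw ≈ y₂, so the jump forms here.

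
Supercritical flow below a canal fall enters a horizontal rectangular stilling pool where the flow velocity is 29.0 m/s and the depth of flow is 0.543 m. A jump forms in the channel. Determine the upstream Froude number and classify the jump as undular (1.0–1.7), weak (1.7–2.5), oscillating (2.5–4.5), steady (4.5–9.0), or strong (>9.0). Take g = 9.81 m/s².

Fr₁ = V₁/√(g·y₁) = 29.0/√(9.81×0.543) = 12.6.
Fr₁ = 12.6 lies in the strong range.

Fr₁ = 12.6; strong jump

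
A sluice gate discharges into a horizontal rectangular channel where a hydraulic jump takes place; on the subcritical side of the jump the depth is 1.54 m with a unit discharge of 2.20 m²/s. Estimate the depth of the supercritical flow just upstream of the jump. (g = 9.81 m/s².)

V₂ = q/y₂ = 2.20/1.54 = 1.43 m/s; Fr₂ = V₂/√(g·y₂) = 0.368.
Since the conjugate-depth ratio holds either way, y₁/y₂ = ½[√(1 + 8Fr₂²) − 1] = ½[√2.081 − 1] = 0.221.
y₁ = 0.221 × 1.54 = 0.341 m.

y₁ = 0.341 m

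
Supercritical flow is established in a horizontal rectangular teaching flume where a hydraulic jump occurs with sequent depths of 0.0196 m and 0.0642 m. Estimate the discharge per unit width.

For a rectangular channel the momentum equation gives q² = ½·g·y₁·y₂·(y₁ + y₂) = ½×9.81×0.0196×0.0642×0.0838 = 0.000517.
q = √0.000517 = 0.0227 m²/s.

q = 0.0227 m²/s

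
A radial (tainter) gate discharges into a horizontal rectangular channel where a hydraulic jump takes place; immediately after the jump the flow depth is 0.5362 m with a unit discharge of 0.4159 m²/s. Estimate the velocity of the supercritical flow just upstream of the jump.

V₁ = 4.042 m/s

V₂ = q/y₂ = 0.4159/0.5362 = 0.7756 m/s; Fr₂ = V₂/√(g·y₂) = 0.3382.
The Bélanger relation is symmetric: y₁/y₂ = ½[√(1 + 8Fr₂²) − 1] = ½[√1.9150 − 1] = 0.1919.
y₁ = 0.1919 × 0.5362 = 0.1029 m.
V₁ = q/y₁ = 0.4159/0.1029 = 4.042 m/s.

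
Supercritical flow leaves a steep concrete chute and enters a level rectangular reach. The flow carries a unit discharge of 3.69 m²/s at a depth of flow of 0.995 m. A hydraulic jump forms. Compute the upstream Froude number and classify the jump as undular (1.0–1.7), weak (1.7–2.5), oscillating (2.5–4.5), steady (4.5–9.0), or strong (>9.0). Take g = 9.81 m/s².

V₁ = q/y₁ = 3.69/0.995 = 3.71 m/s. Fr₁ = V₁/√(g·y₁) = 3.71/√(9.81×0.995) = 1.19.
Fr₁ = 1.19 lies in the undular range.

Fr₁ = 1.19; undular jump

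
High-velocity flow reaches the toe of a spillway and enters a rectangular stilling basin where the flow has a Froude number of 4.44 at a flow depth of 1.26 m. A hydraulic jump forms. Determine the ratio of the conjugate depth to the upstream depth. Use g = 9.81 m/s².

y₂/y₁ = 5.80

Fr₁ = 4.44 (given).
Sequent-depth ratio: y₂/y₁ = ½[√(1 + 8Fr₁²) − 1] = ½[√158.7 − 1] = 5.80.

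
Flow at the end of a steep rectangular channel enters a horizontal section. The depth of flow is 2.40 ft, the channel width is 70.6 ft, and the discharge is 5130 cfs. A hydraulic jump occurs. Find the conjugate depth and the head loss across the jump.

q = Q/b = 5130/70.6 = 72.7 ft²/s; V₁ = q/y₁ = 30.3 ft/s. Fr₁ = V₁/√(g·y₁) = 3.44.
Bélanger equation: y₂/y₁ = ½[√(1 + 8Fr₁²) − 1] = ½[√95.89 − 1] = 4.40.
y₂ = 4.40 × 2.40 = 10.6 ft.
V₂ = q/y₂ = 72.7/10.6 = 6.89 ft/s. E₁ = y₁ + V₁²/2g = 16.6 ft; E₂ = y₂ + V₂²/2g = 11.3 ft. ΔE = E₁ − E₂ = 5.35 ft.

y₂ = 10.6 ft; ΔE = 5.35 ft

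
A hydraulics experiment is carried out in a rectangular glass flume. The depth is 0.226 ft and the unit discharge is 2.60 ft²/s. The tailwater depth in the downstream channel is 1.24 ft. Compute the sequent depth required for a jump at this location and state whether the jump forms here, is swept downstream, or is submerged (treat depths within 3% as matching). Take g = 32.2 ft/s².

V₁ = q/y₁ = 2.60/0.226 = 11.5 ft/s. Fr₁ = V₁/√(g·y₁) = 11.5/√(32.2×0.226) = 4.26.
Bélanger equation: y₂/y₁ = ½[√(1 + 8Fr₁²) − 1] = ½[√146.5 − 1] = 5.55.
y₂ = 5.55 × 0.226 = 1.25 ft.
Tailwater y_tw = 1.24 ft: y_tw ≈ y₂, so the jump forms here.

y₂ = 1.25 ft; the jump forms here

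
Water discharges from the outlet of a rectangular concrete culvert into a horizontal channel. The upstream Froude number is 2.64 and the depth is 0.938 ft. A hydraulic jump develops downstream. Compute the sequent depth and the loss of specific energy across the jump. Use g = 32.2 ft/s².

y₂ = 3.06 ft; ΔE = 0.836 ft

Fr₁ = 2.64 (given).
By Bélanger, y₂/y₁ = ½[√(1 + 8Fr₁²) − 1] = ½[√56.76 − 1] = 3.27.
y₂ = 3.27 × 0.938 = 3.06 ft.
V₁ = Fr₁·√(g·y₁) = 2.64×√(32.2×0.938) = 14.5 ft/s; q = V₁·y₁ = 13.6 ft²/s. V₂ = q/y₂ = 13.6/3.06 = 4.44 ft/s. E₁ = y₁ + V₁²/2g = 4.21 ft; E₂ = y₂ + V₂²/2g = 3.37 ft. ΔE = E₁ − E₂ = 0.836 ft.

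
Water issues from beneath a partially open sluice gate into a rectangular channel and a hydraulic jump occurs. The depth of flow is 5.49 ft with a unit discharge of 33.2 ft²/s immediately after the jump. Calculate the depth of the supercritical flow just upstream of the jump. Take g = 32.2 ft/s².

y₁ = 1.73 ft

V₂ = q/y₂ = 33.2/5.49 = 6.05 ft/s; Fr₂ = V₂/√(g·y₂) = 0.455.
From the momentum equation (using Fr₂), y₁/y₂ = ½[√(1 + 8Fr₂²) − 1] = ½[√2.655 − 1] = 0.315.
y₁ = 0.315 × 5.49 = 1.73 ft.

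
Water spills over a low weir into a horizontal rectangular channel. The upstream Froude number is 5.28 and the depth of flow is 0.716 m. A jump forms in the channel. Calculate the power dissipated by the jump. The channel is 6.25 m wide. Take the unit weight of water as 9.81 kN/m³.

Fr₁ = 5.28 (given).
By Bélanger, y₂/y₁ = ½[√(1 + 8Fr₁²) − 1] = ½[√224.0 − 1] = 6.98.
y₂ = 6.98 × 0.716 = 5.00 m.
Head loss: ΔE = (y₂ − y₁)³/(4y₁y₂) = (5.00 − 0.716)³/(4×0.716×5.00) = 78.6/14.3 = 5.49 m.
V₁ = Fr₁·√(g·y₁) = 5.28×√(9.81×0.716) = 14.0 m/s; q = V₁·y₁ = 10.0 m²/s. Q = q·b = 10.0 × 6.25 = 62.6 m³/s. P = γ·Q·ΔE = 9.81 × 62.6 × 5.49 = 3373 kW.

P = 3373 kW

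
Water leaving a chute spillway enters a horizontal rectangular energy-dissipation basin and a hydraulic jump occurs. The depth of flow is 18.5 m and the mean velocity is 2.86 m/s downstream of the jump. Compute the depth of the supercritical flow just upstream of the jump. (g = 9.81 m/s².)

y₁ = 1.54 m

Fr₂ = V₂/√(g·y₂) = 2.86/√(9.81×18.5) = 0.212.
The Bélanger relation is symmetric: y₁/y₂ = ½[√(1 + 8Fr₂²) − 1] = ½[√1.361 − 1] = 0.0832.
y₁ = 0.0832 × 18.5 = 1.54 m.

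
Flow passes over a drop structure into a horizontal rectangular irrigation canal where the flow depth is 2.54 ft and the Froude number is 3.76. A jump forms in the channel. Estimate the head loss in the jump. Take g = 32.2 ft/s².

ΔE = 7.43 ft

Fr₁ = 3.76 (given).
Bélanger equation: y₂/y₁ = ½[√(1 + 8Fr₁²) − 1] = ½[√114.1 − 1] = 4.84.
y₂ = 4.84 × 2.54 = 12.3 ft.
Head loss: ΔE = (y₂ − y₁)³/(4y₁y₂) = (12.3 − 2.54)³/(4×2.54×12.3) = 929/125 = 7.43 ft.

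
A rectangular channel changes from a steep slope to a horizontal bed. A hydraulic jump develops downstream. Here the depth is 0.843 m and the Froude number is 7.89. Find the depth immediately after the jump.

y₂ = 8.99 m

Fr₁ = 7.89 (given).
From the momentum equation for a rectangular channel, y₂/y₁ = ½[√(1 + 8Fr₁²) − 1] = ½[√499.0 − 1] = 10.7.
y₂ = 10.7 × 0.843 = 8.99 m.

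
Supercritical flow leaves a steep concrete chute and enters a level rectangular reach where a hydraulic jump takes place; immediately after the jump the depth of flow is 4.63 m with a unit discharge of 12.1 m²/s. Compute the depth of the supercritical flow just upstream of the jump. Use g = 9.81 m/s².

y₁ = 1.12 m

V₂ = q/y₂ = 12.1/4.63 = 2.61 m/s; Fr₂ = V₂/√(g·y₂) = 0.388.
From the momentum equation (using Fr₂), y₁/y₂ = ½[√(1 + 8Fr₂²) − 1] = ½[√2.203 − 1] = 0.242.
y₁ = 0.242 × 4.63 = 1.12 m.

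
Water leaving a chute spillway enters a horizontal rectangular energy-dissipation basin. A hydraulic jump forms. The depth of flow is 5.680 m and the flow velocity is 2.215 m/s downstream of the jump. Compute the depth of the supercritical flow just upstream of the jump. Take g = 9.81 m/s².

y₁ = 0.8677 m

Fr₂ = V₂/√(g·y₂) = 2.215/√(9.81×5.680) = 0.2967.
Since the conjugate-depth ratio holds either way, y₁/y₂ = ½[√(1 + 8Fr₂²) − 1] = ½[√1.7044 − 1] = 0.1528.
y₁ = 0.1528 × 5.680 = 0.8677 m.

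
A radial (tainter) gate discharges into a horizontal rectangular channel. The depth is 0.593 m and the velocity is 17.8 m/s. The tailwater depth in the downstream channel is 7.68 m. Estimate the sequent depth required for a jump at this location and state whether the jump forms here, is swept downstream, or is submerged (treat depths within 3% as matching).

Fr₁ = V₁/√(g·y₁) = 17.8/√(9.81×0.593) = 7.38.
From the momentum equation for a rectangular channel, y₂/y₁ = ½[√(1 + 8Fr₁²) − 1] = ½[√436.7 − 1] = 9.95.
y₂ = 9.95 × 0.593 = 5.90 m.
Tailwater y_tw = 7.68 m: y_tw > y₂, so the jump is submerged.

y₂ = 5.90 m; the jump is submerged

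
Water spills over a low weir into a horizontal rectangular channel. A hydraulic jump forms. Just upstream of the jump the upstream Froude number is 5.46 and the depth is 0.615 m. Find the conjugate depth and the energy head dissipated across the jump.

y₂ = 4.45 m; ΔE = 5.16 m

Fr₁ = 5.46 (given).
From the momentum equation for a rectangular channel, y₂/y₁ = ½[√(1 + 8Fr₁²) − 1] = ½[√239.5 − 1] = 7.24.
y₂ = 7.24 × 0.615 = 4.45 m.
V₁ = Fr₁·√(g·y₁) = 5.46×√(9.81×0.615) = 13.4 m/s; q = V₁·y₁ = 8.25 m²/s. V₂ = q/y₂ = 8.25/4.45 = 1.85 m/s. E₁ = y₁ + V₁²/2g = 9.78 m; E₂ = y₂ + V₂²/2g = 4.63 m. ΔE = E₁ − E₂ = 5.16 m.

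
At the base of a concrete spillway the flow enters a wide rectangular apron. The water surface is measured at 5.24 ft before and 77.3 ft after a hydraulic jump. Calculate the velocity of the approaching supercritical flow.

V₁ = 140 ft/s

For a rectangular channel the momentum equation gives q² = ½·g·y₁·y₂·(y₁ + y₂) = ½×32.2×5.24×77.3×82.5 = 538271.
q = √538271 = 734 ft²/s.
V₁ = q/y₁ = 734/5.24 = 140 ft/s.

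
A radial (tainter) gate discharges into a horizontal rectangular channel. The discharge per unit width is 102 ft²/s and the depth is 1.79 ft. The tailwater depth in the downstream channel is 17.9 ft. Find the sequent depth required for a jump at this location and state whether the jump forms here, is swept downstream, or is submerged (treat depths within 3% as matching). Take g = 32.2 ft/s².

y₂ = 18.1 ft; the jump forms here

V₁ = q/y₁ = 102/1.79 = 57.0 ft/s. Fr₁ = V₁/√(g·y₁) = 57.0/√(32.2×1.79) = 7.51.
Conjugate-depth relation: y₂/y₁ = ½[√(1 + 8Fr₁²) − 1] = ½[√451.7 − 1] = 10.1.
y₂ = 10.1 × 1.79 = 18.1 ft.
Tailwater y_tw = 17.9 ft: y_tw ≈ y₂, so the jump forms here.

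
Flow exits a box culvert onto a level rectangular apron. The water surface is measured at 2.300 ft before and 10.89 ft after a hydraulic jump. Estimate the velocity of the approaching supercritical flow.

V₁ = 31.71 ft/s

For a rectangular channel the momentum equation gives q² = ½·g·y₁·y₂·(y₁ + y₂) = ½×32.2×2.300×10.89×13.19 = 5319.
q = √5319 = 72.93 ft²/s.
V₁ = q/y₁ = 72.93/2.300 = 31.71 ft/s.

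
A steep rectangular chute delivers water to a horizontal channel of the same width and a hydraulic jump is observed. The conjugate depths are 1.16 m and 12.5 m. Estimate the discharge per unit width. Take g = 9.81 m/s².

q = 31.2 m²/s

For a rectangular channel the momentum equation gives q² = ½·g·y₁·y₂·(y₁ + y₂) = ½×9.81×1.16×12.5×13.7 = 972.
q = √972 = 31.2 m²/s.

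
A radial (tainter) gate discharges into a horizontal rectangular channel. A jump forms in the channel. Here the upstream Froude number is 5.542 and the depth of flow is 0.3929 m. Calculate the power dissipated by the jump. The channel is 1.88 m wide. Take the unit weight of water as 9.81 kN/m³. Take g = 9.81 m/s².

Fr₁ = 5.542 (given).
Conjugate-depth relation: y₂/y₁ = ½[√(1 + 8Fr₁²) − 1] = ½[√246.71 − 1] = 7.354.
y₂ = 7.354 × 0.3929 = 2.889 m.
Head loss: ΔE = (y₂ − y₁)³/(4y₁y₂) = (2.889 − 0.3929)³/(4×0.3929×2.889) = 15.56/4.541 = 3.426 m.
V₁ = Fr₁·√(g·y₁) = 5.542×√(9.81×0.3929) = 10.88 m/s; q = V₁·y₁ = 4.275 m²/s. Q = q·b = 4.275 × 1.88 = 8.037 m³/s. P = γ·Q·ΔE = 9.81 × 8.037 × 3.426 = 270.1 kW.

P = 270.1 kW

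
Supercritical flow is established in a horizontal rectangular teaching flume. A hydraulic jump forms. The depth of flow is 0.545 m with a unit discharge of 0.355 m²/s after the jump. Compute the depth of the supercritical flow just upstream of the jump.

y₁ = 0.0759 m

V₂ = q/y₂ = 0.355/0.545 = 0.651 m/s; Fr₂ = V₂/√(g·y₂) = 0.282.
The Bélanger relation is symmetric: y₁/y₂ = ½[√(1 + 8Fr₂²) − 1] = ½[√1.635 − 1] = 0.139.
y₁ = 0.139 × 0.545 = 0.0759 m.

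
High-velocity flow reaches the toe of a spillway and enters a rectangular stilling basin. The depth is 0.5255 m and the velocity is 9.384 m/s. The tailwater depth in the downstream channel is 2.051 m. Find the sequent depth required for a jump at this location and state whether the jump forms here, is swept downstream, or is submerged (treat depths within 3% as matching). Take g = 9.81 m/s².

Fr₁ = V₁/√(g·y₁) = 9.384/√(9.81×0.5255) = 4.133.
From the momentum equation for a rectangular channel, y₂/y₁ = ½[√(1 + 8Fr₁²) − 1] = ½[√137.65 − 1] = 5.366.
y₂ = 5.366 × 0.5255 = 2.820 m.
Tailwater y_tw = 2.051 m: y_tw < y₂, so the jump is swept downstream.

y₂ = 2.820 m; the jump is swept downstream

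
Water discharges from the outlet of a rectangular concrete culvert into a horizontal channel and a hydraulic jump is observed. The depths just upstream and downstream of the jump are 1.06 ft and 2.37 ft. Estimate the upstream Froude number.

For a rectangular channel the momentum equation gives q² = ½·g·y₁·y₂·(y₁ + y₂) = ½×32.2×1.06×2.37×3.43 = 139.
q = √139 = 11.8 ft²/s.
V₁ = q/y₁ = 11.1 ft/s; Fr₁ = V₁/√(g·y₁) = 1.90.

Fr₁ = 1.90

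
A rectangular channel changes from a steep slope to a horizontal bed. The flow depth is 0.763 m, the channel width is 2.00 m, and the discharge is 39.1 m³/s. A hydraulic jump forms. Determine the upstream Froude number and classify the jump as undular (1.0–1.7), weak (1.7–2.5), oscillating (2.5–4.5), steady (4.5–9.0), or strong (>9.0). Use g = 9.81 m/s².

q = Q/b = 39.1/2.00 = 19.6 m²/s; V₁ = q/y₁ = 25.6 m/s. Fr₁ = V₁/√(g·y₁) = 9.37.
Fr₁ = 9.37 lies in the strong range.

Fr₁ = 9.37; strong jump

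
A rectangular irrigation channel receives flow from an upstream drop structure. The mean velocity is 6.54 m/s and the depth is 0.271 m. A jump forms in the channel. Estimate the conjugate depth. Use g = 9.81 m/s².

Fr₁ = V₁/√(g·y₁) = 6.54/√(9.81×0.271) = 4.01.
By Bélanger, y₂/y₁ = ½[√(1 + 8Fr₁²) − 1] = ½[√129.7 − 1] = 5.19.
y₂ = 5.19 × 0.271 = 1.41 m.

y₂ = 1.41 m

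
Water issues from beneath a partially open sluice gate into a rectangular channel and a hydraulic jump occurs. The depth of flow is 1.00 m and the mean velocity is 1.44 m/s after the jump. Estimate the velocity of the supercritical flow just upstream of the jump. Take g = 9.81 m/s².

V₁ = 4.50 m/s

Fr₂ = V₂/√(g·y₂) = 1.44/√(9.81×1.00) = 0.460.
From the momentum equation (using Fr₂), y₁/y₂ = ½[√(1 + 8Fr₂²) − 1] = ½[√2.691 − 1] = 0.320.
y₁ = 0.320 × 1.00 = 0.320 m.
V₁ = q/y₁ = 1.44/0.320 = 4.50 m/s.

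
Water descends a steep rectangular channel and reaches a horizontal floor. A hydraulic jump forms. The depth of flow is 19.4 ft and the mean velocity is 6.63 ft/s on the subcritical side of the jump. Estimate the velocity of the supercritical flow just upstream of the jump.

V₁ = 53.0 ft/s

Fr₂ = V₂/√(g·y₂) = 6.63/√(32.2×19.4) = 0.265.
From the momentum equation (using Fr₂), y₁/y₂ = ½[√(1 + 8Fr₂²) − 1] = ½[√1.563 − 1] = 0.125.
y₁ = 0.125 × 19.4 = 2.43 ft.
V₁ = q/y₁ = 129/2.43 = 53.0 ft/s.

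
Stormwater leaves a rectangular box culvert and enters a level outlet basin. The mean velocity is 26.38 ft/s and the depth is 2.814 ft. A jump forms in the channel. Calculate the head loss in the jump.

Fr₁ = V₁/√(g·y₁) = 26.38/√(32.2×2.814) = 2.771.
Bélanger equation: y₂/y₁ = ½[√(1 + 8Fr₁²) − 1] = ½[√62.441 − 1] = 3.451.
y₂ = 3.451 × 2.814 = 9.711 ft.
q = V₁·y₁ = 26.38 × 2.814 = 74.23 ft²/s. V₂ = q/y₂ = 74.23/9.711 = 7.644 ft/s. E₁ = y₁ + V₁²/2g = 13.62 ft; E₂ = y₂ + V₂²/2g = 10.62 ft. ΔE = E₁ − E₂ = 3.002 ft.

ΔE = 3.002 ft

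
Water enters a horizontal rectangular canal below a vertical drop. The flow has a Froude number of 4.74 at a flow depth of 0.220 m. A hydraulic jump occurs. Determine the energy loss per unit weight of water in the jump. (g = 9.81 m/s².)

Fr₁ = 4.74 (given).
From the momentum equation for a rectangular channel, y₂/y₁ = ½[√(1 + 8Fr₁²) − 1] = ½[√180.7 − 1] = 6.22.
y₂ = 6.22 × 0.220 = 1.37 m.
Head loss: ΔE = (y₂ − y₁)³/(4y₁y₂) = (1.37 − 0.220)³/(4×0.220×1.37) = 1.52/1.20 = 1.26 m.

ΔE = 1.26 m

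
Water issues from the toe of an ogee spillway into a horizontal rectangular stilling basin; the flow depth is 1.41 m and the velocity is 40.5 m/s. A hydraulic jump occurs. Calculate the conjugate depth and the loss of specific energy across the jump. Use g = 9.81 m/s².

Fr₁ = V₁/√(g·y₁) = 40.5/√(9.81×1.41) = 10.9.
By Bélanger, y₂/y₁ = ½[√(1 + 8Fr₁²) − 1] = ½[√949.7 − 1] = 14.9.
y₂ = 14.9 × 1.41 = 21.0 m.
Head loss: ΔE = (y₂ − y₁)³/(4y₁y₂) = (21.0 − 1.41)³/(4×1.41×21.0) = 7542/119 = 63.6 m.

y₂ = 21.0 m; ΔE = 63.6 m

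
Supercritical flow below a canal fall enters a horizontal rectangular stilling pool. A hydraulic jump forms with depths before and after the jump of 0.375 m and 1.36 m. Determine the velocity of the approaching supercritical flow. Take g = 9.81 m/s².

For a rectangular channel the momentum equation gives q² = ½·g·y₁·y₂·(y₁ + y₂) = ½×9.81×0.375×1.36×1.74 = 4.34.
q = √4.34 = 2.08 m²/s.
V₁ = q/y₁ = 2.08/0.375 = 5.56 m/s.

V₁ = 5.56 m/s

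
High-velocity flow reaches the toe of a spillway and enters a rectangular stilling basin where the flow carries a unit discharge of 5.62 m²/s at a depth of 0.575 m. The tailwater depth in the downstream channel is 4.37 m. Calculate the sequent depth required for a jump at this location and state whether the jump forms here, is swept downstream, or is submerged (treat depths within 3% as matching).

V₁ = q/y₁ = 5.62/0.575 = 9.77 m/s. Fr₁ = V₁/√(g·y₁) = 9.77/√(9.81×0.575) = 4.12.
Bélanger equation: y₂/y₁ = ½[√(1 + 8Fr₁²) − 1] = ½[√136.5 − 1] = 5.34.
y₂ = 5.34 × 0.575 = 3.07 m.
Tailwater y_tw = 4.37 m: y_tw > y₂, so the jump is submerged.

y₂ = 3.07 m; the jump is submerged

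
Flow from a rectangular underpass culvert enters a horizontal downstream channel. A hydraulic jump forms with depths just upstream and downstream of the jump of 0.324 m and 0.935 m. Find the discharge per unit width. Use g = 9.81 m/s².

For a rectangular channel the momentum equation gives q² = ½·g·y₁·y₂·(y₁ + y₂) = ½×9.81×0.324×0.935×1.26 = 1.87.
q = √1.87 = 1.37 m²/s.

q = 1.37 m²/s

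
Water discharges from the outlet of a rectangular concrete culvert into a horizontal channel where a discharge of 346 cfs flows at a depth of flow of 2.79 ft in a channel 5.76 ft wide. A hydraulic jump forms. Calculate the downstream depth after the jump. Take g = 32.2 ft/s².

q = Q/b = 346/5.76 = 60.1 ft²/s; V₁ = q/y₁ = 21.5 ft/s. Fr₁ = V₁/√(g·y₁) = 2.27.
Conjugate-depth relation: y₂/y₁ = ½[√(1 + 8Fr₁²) − 1] = ½[√42.28 − 1] = 2.75.
y₂ = 2.75 × 2.79 = 7.68 ft.

y₂ = 7.68 ft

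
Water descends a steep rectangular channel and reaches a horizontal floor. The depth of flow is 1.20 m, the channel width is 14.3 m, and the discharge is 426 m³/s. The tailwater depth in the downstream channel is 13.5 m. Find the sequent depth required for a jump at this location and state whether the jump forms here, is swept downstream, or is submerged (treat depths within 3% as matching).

q = Q/b = 426/14.3 = 29.8 m²/s; V₁ = q/y₁ = 24.8 m/s. Fr₁ = V₁/√(g·y₁) = 7.24.
Bélanger equation: y₂/y₁ = ½[√(1 + 8Fr₁²) − 1] = ½[√419.8 − 1] = 9.74.
y₂ = 9.74 × 1.20 = 11.7 m.
Tailwater y_tw = 13.5 m: y_tw > y₂, so the jump is submerged.

y₂ = 11.7 m; the jump is submerged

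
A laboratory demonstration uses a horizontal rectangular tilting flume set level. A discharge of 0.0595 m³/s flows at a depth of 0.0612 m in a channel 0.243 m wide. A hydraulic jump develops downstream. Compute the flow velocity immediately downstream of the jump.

q = Q/b = 0.0595/0.243 = 0.245 m²/s; V₁ = q/y₁ = 4.00 m/s. Fr₁ = V₁/√(g·y₁) = 5.16.
Bélanger equation: y₂/y₁ = ½[√(1 + 8Fr₁²) − 1] = ½[√214.3 − 1] = 6.82.
y₂ = 6.82 × 0.0612 = 0.417 m.
V₂ = q/y₂ = 0.245/0.417 = 0.587 m/s.

V₂ = 0.587 m/s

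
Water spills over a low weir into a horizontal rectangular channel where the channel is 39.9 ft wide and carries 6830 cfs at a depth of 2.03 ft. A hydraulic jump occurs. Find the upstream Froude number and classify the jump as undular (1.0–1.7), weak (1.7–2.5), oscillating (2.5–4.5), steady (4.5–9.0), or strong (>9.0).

Fr₁ = 10.4; strong jump

q = Q/b = 6830/39.9 = 171 ft²/s; V₁ = q/y₁ = 84.3 ft/s. Fr₁ = V₁/√(g·y₁) = 10.4.
Fr₁ = 10.4 lies in the strong range.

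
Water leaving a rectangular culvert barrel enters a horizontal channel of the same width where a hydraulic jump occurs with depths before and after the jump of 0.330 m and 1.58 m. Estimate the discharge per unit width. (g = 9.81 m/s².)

For a rectangular channel the momentum equation gives q² = ½·g·y₁·y₂·(y₁ + y₂) = ½×9.81×0.330×1.58×1.91 = 4.88.
q = √4.88 = 2.21 m²/s.

q = 2.21 m²/s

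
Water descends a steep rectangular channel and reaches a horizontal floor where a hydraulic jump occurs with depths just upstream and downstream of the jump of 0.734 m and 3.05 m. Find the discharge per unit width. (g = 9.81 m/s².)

For a rectangular channel the momentum equation gives q² = ½·g·y₁·y₂·(y₁ + y₂) = ½×9.81×0.734×3.05×3.78 = 41.6.
q = √41.6 = 6.45 m²/s.

q = 6.45 m²/s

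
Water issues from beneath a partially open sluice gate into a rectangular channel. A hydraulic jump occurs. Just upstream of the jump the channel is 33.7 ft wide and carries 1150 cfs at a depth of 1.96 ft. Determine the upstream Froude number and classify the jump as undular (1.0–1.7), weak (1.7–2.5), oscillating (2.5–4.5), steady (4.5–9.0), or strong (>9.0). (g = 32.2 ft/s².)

Fr₁ = 2.19; weak jump

q = Q/b = 1150/33.7 = 34.1 ft²/s; V₁ = q/y₁ = 17.4 ft/s. Fr₁ = V₁/√(g·y₁) = 2.19.
Fr₁ = 2.19 lies in the weak range.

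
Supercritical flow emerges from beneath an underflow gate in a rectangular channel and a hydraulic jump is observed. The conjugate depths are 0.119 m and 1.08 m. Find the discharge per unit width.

q = 0.869 m²/s

For a rectangular channel the momentum equation gives q² = ½·g·y₁·y₂·(y₁ + y₂) = ½×9.81×0.119×1.08×1.20 = 0.756.
q = √0.756 = 0.869 m²/s.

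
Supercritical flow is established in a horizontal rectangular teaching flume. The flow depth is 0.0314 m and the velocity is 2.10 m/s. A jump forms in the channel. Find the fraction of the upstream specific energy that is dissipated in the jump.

Fr₁ = V₁/√(g·y₁) = 2.10/√(9.81×0.0314) = 3.78.
Sequent-depth ratio: y₂/y₁ = ½[√(1 + 8Fr₁²) − 1] = ½[√115.5 − 1] = 4.87.
y₂ = 4.87 × 0.0314 = 0.153 m.
E₁ = y₁ + V₁²/2g = 0.256 m. ΔE = (y₂ − y₁)³/(4y₁y₂) = 0.0937 m. ΔE/E₁ = 0.0937/0.256 = 0.366.

ΔE/E₁ = 0.366 (36.6%)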